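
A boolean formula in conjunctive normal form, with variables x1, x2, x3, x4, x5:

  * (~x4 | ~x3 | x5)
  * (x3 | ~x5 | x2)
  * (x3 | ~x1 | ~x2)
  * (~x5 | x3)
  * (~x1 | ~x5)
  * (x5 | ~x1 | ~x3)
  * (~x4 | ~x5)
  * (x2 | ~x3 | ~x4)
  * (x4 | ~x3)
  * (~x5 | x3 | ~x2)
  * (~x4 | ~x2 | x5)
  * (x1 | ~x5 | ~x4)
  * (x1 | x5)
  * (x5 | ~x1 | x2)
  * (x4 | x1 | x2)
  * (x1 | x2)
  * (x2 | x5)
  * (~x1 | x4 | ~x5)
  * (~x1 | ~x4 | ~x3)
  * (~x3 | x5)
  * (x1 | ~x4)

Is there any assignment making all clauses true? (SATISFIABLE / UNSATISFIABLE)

UNSATISFIABLE

x5 = True:
  propagation gives x3=True, x1=False, x4=False; an empty clause results — contradiction.
x5 = False:
  propagation gives x1=True, x3=False, x2=False; an empty clause results — contradiction.
Every branch closes, so no satisfying assignment exists.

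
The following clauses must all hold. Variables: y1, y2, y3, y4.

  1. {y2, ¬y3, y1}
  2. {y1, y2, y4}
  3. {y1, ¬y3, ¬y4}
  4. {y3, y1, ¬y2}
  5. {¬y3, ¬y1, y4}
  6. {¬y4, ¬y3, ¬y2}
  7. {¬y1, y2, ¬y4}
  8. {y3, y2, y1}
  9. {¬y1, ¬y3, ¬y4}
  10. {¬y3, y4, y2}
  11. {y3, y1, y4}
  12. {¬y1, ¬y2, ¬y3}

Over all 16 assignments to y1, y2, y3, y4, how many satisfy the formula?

4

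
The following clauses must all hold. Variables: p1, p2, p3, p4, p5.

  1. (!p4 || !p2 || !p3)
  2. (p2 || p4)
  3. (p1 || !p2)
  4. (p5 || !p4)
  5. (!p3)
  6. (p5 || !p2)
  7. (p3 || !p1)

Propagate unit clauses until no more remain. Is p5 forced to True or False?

True

(!p3) stands alone — p3 = False.
(p3 || !p1): since p3 = False, the clause reduces to (!p1). p1 = False.
(p1 || !p2): since p1 = False, the clause reduces to (!p2). p2 = False.
(p2 || p4): since p2 = False, the clause reduces to (p4). p4 = True.
(p5 || !p4) with p4 = True leaves only p5, so p5 = True.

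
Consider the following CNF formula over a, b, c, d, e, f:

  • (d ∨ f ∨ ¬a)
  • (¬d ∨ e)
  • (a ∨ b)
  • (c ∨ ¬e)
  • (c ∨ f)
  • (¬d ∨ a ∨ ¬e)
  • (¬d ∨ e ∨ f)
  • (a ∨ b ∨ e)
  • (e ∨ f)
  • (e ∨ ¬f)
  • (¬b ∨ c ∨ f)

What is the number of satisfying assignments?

8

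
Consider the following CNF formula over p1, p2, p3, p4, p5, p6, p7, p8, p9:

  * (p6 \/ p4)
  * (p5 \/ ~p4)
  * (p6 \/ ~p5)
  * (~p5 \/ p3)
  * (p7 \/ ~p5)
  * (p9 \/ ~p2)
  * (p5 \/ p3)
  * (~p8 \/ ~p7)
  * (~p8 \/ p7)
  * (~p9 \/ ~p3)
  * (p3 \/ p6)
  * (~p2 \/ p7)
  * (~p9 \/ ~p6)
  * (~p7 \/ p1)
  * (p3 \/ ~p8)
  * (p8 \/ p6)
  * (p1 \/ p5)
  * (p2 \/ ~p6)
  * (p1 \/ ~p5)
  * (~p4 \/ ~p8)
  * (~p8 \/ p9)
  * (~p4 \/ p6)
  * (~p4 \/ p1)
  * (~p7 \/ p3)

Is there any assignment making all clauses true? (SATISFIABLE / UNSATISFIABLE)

UNSATISFIABLE

p5 = True:
  propagation gives p6=True, p3=True, p7=True, p8=False; an empty clause results — contradiction.
p5 = False:
  propagation gives p4=False, p6=True, p3=True, p9=False; an empty clause results — contradiction.
Every branch closes, so no satisfying assignment exists.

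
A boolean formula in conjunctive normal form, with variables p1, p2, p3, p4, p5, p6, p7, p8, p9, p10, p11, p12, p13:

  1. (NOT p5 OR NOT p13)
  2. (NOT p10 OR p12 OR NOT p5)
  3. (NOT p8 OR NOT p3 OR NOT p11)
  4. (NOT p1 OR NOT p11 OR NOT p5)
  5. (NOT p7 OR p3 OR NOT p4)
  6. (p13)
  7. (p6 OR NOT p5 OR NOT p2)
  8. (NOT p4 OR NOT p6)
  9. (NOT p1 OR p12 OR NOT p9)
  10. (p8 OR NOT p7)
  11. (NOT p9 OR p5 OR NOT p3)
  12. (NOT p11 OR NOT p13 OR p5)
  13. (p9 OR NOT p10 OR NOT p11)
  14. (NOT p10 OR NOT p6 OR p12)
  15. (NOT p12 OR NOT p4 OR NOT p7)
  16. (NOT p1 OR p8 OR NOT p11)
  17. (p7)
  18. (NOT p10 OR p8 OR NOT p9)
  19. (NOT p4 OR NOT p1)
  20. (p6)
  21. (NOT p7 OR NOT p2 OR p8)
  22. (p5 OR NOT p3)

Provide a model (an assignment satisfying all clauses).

Unit propagation: (p13) forces p13 = True.
(NOT p5) is a unit clause, so p5 = False.
Unit propagation: (NOT p11) forces p11 = False.
The clause (p7) is unit: p7 must be True.
The clause (p8) is unit: p8 must be True.
(p6) is a unit clause, so p6 = True.
Unit propagation: (NOT p4) forces p4 = False.
(NOT p3) is a unit clause, so p3 = False.
Pure literal: p12 appears only positively; assign p12 = True.
p1, p2, p9, p10 are now unconstrained; take p1 = True, p2 = True, p9 = True, p10 = True.

p1=True  p2=True  p3=False  p4=False  p5=False  p6=True  p7=True  p8=True  p9=True  p10=True  p11=False  p12=True  p13=True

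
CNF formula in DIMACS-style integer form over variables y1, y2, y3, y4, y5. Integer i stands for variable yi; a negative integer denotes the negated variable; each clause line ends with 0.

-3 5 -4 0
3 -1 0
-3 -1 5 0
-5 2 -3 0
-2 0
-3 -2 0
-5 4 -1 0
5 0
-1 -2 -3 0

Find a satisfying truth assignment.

y1 = F, y2 = F, y3 = F, y4 = T, y5 = T

Check each clause:
  1. (y5 OR NOT y4 OR NOT y3) — NOT y3 is true.
  2. (NOT y1 OR y3) — NOT y1 is true.
  3. (y5 OR NOT y3 OR NOT y1) — NOT y3 is true.
  4. (NOT y5 OR y2 OR NOT y3) — NOT y3 is true.
  5. (NOT y2) — NOT y2 is true.
  6. (NOT y2 OR NOT y3) — NOT y3 is true.
  7. (NOT y1 OR y4 OR NOT y5) — y4 is true.
  8. (y5) — y5 is true.
  9. (NOT y1 OR NOT y3 OR NOT y2) — NOT y3 is true.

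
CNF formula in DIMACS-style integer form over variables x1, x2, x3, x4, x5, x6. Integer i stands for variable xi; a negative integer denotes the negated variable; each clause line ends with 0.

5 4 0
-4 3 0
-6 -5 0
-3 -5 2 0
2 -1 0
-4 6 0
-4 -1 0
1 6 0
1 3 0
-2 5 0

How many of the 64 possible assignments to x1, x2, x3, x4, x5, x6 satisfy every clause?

Satisfying assignments:
  x1=F x2=F x3=T x4=T x5=F x6=T
  x1=T x2=T x3=F x4=F x5=T x6=F
  x1=T x2=T x3=T x4=F x5=T x6=F
That's 3 in total.

3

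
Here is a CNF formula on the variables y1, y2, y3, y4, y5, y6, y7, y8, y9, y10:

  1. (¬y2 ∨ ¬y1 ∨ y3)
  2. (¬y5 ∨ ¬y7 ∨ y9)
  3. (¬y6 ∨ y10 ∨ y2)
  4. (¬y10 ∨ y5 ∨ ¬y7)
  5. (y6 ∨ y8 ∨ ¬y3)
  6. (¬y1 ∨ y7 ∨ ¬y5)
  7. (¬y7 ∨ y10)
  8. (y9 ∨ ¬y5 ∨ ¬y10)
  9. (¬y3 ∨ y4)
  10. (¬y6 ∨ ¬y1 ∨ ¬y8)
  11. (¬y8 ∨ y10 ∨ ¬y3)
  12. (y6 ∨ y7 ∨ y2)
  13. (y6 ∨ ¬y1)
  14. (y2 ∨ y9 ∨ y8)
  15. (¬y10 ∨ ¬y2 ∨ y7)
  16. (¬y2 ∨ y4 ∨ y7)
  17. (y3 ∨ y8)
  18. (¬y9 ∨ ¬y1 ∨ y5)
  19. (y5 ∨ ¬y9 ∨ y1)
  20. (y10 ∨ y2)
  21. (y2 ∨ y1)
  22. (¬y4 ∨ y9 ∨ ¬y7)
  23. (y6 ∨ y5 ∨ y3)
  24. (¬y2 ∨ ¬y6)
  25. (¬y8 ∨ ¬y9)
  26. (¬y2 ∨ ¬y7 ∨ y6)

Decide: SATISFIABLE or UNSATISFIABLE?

Branch on y1: take y1 = False.
  then y2 is forced to True.
  then y6 is forced to False.
  then y7 is forced to False.
  then y10 is forced to False.
  then y4 is forced to True.
For the remaining variables, y3 = False, y5 = True, y8 = True, y9 = False works.
So y1=F, y2=T, y3=F, y4=T, y5=T, y6=F, y7=F, y8=T, y9=F, y10=F is a satisfying assignment.

SATISFIABLE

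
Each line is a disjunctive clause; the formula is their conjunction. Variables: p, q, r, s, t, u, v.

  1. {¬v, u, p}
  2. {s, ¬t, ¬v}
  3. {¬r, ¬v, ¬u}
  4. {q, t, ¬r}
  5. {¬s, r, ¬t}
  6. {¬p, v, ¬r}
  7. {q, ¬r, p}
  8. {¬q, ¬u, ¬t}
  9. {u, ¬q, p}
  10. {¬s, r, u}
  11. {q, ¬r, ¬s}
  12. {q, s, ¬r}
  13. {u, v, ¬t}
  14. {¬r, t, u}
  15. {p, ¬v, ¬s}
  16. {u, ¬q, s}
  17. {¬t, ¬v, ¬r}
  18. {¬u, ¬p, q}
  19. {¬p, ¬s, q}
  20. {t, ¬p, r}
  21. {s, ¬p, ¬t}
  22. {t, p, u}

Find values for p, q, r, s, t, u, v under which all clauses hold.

p=False, q=True, r=False, s=False, t=False, u=True, v=True

Check each clause:
  1. {p, u, ¬v} — u is true.
  2. {¬v, s, ¬t} — ¬t is true.
  3. {¬r, ¬v, ¬u} — ¬r is true.
  4. {t, ¬r, q} — ¬r is true.
  5. {¬t, r, ¬s} — ¬t is true.
  6. {¬r, v, ¬p} — ¬r is true.
  7. {¬r, p, q} — q is true.
  8. {¬t, ¬u, ¬q} — ¬t is true.
  9. {u, p, ¬q} — u is true.
  10. {u, ¬s, r} — ¬s is true.
  11. {¬s, q, ¬r} — q is true.
  12. {¬r, q, s} — q is true.
  13. {v, u, ¬t} — ¬t is true.
  14. {t, ¬r, u} — ¬r is true.
  15. {p, ¬v, ¬s} — ¬s is true.
  16. {s, ¬q, u} — u is true.
  17. {¬t, ¬r, ¬v} — ¬t is true.
  18. {q, ¬u, ¬p} — q is true.
  19. {q, ¬s, ¬p} — q is true.
  20. {¬p, r, t} — ¬p is true.
  21. {s, ¬t, ¬p} — ¬t is true.
  22. {t, p, u} — u is true.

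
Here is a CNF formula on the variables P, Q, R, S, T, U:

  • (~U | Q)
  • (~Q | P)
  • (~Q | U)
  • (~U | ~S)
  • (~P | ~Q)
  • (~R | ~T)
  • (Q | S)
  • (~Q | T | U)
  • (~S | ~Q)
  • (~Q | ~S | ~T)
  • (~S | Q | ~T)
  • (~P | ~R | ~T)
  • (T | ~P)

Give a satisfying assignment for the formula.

Pure literal: R appears only negated; assign R = False.
Branch on P: take P = False.
  then Q is forced to False.
  then U is forced to False.
  then S is forced to True.
  then T is forced to False.

P=F, Q=F, R=F, S=T, T=F, U=F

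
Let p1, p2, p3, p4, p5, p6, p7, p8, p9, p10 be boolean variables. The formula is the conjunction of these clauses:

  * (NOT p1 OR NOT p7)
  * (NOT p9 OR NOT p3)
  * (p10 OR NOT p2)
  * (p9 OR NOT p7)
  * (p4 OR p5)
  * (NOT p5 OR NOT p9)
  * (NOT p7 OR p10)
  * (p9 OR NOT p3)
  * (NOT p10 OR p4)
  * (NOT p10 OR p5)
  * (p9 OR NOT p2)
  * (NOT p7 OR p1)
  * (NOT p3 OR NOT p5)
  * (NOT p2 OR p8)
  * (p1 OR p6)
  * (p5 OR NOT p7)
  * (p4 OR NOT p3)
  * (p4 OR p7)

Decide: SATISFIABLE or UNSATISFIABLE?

SATISFIABLE

Pure literal: p2 appears only negated; assign p2 = False.
Pure literal: p3 appears only negated; assign p3 = False.
Try p1 = False.
  then p7 is forced to False.
  then p6 is forced to True.
  then p4 is forced to True.
Try p5 = True.
  then p9 is forced to False.
p8, p10 are now unconstrained; take p8 = True, p10 = True.
So p1=0  p2=0  p3=0  p4=1  p5=1  p6=1  p7=0  p8=1  p9=0  p10=1 is a satisfying assignment.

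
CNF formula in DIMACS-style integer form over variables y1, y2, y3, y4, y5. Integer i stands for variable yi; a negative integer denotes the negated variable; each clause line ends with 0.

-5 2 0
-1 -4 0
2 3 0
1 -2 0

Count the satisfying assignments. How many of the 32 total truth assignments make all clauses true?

Case analysis on y2 and y1:
  y2=1, y1=1: remaining (y3,y4,y5) ∈ {(0,0,0); (0,0,1); (1,0,0); (1,0,1)} — 4.
  y2=1, y1=0: a clause becomes empty — 0.
  y2=0, y1=1: remaining (y3,y4,y5) ∈ {(1,0,0)} — 1.
  y2=0, y1=0: remaining (y3,y4,y5) ∈ {(1,0,0); (1,1,0)} — 2.
Total: 4 + 0 + 1 + 2 = 7.

7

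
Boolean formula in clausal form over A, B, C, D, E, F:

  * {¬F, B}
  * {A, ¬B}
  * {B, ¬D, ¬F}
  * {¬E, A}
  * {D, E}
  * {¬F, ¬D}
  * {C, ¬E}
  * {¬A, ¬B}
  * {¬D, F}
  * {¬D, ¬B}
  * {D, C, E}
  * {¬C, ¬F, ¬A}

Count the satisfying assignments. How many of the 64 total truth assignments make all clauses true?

1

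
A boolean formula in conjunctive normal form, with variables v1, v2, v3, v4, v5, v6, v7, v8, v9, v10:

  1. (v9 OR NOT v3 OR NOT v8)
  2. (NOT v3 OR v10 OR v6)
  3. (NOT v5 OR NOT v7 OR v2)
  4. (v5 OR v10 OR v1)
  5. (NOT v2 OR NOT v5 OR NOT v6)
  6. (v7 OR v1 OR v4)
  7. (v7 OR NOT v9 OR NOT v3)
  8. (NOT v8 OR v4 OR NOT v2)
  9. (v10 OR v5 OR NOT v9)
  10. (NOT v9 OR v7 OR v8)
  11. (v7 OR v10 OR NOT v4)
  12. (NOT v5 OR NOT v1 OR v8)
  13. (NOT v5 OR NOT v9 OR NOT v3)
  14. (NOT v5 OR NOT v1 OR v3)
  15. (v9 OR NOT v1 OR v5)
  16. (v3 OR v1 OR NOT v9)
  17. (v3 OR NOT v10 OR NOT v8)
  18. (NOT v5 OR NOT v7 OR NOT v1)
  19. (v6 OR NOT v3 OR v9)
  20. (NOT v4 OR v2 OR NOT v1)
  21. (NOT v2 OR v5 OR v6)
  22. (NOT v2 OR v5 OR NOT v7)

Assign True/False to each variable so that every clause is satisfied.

v1=False, v2=False, v3=False, v4=True, v5=False, v6=True, v7=True, v8=False, v9=False, v10=True

Try v1 = False.
For the remaining variables, v2 = False, v3 = False, v4 = True, v5 = False, v6 = True, v7 = True, v8 = False, v9 = False, v10 = True works.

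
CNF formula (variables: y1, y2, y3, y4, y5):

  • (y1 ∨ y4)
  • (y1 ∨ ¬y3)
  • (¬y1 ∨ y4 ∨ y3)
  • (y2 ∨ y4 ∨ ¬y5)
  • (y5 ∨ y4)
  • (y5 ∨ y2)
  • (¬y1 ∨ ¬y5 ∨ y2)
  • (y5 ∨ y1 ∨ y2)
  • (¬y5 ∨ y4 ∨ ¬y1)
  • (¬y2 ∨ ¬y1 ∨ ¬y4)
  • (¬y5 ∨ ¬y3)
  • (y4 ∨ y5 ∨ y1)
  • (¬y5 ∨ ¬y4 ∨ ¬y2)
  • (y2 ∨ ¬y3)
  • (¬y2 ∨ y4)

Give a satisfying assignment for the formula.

Set y1 = False and propagate.
  then y4 is forced to True.
  then y3 is forced to False.
For the remaining variables, y2 = True, y5 = False works.
Every clause has at least one true literal under this assignment.

y1=0, y2=1, y3=0, y4=1, y5=0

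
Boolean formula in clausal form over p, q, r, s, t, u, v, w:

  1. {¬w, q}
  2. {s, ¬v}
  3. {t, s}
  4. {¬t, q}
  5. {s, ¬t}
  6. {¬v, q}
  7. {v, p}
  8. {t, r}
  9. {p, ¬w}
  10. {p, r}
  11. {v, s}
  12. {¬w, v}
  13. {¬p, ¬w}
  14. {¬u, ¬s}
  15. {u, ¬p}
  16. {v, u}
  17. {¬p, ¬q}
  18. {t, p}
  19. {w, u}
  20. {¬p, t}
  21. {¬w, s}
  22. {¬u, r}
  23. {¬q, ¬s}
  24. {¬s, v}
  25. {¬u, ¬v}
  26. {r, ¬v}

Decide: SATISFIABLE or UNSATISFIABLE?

v = True:
  propagation gives s=True, q=True; an empty clause results — contradiction.
v = False:
  propagation gives p=True, s=True; an empty clause results — contradiction.
Every branch closes, so no satisfying assignment exists.

UNSATISFIABLE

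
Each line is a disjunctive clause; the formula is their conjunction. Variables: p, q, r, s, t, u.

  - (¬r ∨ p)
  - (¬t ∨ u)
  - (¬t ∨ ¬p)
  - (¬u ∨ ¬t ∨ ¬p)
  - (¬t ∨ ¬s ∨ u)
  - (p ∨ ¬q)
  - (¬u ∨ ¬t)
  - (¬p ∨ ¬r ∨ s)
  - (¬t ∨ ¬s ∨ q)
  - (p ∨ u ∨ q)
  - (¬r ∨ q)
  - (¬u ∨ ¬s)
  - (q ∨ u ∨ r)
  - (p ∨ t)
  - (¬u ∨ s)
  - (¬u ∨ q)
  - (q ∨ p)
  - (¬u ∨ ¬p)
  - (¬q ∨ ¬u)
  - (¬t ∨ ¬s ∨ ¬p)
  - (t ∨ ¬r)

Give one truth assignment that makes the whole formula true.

Set p = True and propagate.
  then t is forced to False.
  then u is forced to False.
  then r is forced to False.
  then q is forced to True.
s is now unconstrained; take s = False.
Every clause has at least one true literal under this assignment.

p=True, q=True, r=False, s=False, t=False, u=False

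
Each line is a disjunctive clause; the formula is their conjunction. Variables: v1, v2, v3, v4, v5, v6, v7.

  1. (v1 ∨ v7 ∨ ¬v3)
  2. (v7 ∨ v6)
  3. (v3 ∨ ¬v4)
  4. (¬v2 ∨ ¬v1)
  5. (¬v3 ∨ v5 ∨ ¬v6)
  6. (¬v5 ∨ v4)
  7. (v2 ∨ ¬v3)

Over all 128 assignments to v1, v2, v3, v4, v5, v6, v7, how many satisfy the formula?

13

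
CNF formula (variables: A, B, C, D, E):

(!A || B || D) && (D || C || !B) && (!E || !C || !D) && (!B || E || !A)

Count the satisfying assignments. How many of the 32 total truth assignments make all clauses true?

Case analysis on B and D:
  B=T, D=T: remaining (A,C,E) ∈ {(F,F,F); (F,F,T); (F,T,F); (T,F,T)} — 4.
  B=T, D=F: remaining (A,C,E) ∈ {(F,T,F); (F,T,T); (T,T,T)} — 3.
  B=F, D=T: A free; 3 ways for (C,E) × 2^1 = 6.
  B=F, D=F: remaining (A,C,E) ∈ {(F,F,F); (F,F,T); (F,T,F); (F,T,T)} — 4.
Total: 4 + 3 + 6 + 4 = 17.

17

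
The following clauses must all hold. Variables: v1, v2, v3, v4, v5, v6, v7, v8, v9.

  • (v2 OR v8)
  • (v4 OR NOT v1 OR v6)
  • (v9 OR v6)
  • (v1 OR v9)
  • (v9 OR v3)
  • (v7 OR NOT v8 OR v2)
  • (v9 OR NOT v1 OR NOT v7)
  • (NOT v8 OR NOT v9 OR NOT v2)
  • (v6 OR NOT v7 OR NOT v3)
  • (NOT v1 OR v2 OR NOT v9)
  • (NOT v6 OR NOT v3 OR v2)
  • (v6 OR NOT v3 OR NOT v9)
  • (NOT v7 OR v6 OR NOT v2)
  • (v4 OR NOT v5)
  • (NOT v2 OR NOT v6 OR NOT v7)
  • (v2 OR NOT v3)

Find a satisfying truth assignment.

v1=T, v2=T, v3=T, v4=T, v5=F, v6=T, v7=F, v8=F, v9=T

Check each clause:
  1. (v2 OR v8) — v2 is true.
  2. (NOT v1 OR v4 OR v6) — v4 is true.
  3. (v9 OR v6) — v9 is true.
  4. (v9 OR v1) — v9 is true.
  5. (v9 OR v3) — v9 is true.
  6. (v7 OR v2 OR NOT v8) — NOT v8 is true.
  7. (NOT v1 OR v9 OR NOT v7) — v9 is true.
  8. (NOT v9 OR NOT v2 OR NOT v8) — NOT v8 is true.
  9. (NOT v7 OR v6 OR NOT v3) — NOT v7 is true.
  10. (NOT v1 OR v2 OR NOT v9) — v2 is true.
  11. (NOT v3 OR NOT v6 OR v2) — v2 is true.
  12. (v6 OR NOT v3 OR NOT v9) — v6 is true.
  13. (NOT v2 OR v6 OR NOT v7) — NOT v7 is true.
  14. (v4 OR NOT v5) — NOT v5 is true.
  15. (NOT v2 OR NOT v7 OR NOT v6) — NOT v7 is true.
  16. (NOT v3 OR v2) — v2 is true.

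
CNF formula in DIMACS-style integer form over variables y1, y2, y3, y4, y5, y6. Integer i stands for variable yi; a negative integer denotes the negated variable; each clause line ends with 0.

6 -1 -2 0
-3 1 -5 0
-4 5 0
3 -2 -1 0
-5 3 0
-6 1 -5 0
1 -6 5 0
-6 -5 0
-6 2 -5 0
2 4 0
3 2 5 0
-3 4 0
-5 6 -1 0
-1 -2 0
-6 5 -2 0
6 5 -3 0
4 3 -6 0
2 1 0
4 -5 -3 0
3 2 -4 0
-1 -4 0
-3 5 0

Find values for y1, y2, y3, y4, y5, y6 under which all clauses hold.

y1=F, y2=T, y3=F, y4=F, y5=F, y6=F

Try y1 = False.
  then y2 is forced to True.
Set y3 = False and propagate.
  then y5 is forced to False.
  then y4 is forced to False.
  then y6 is forced to False.
Check each clause:
  1. (~y1 | y6 | ~y2) — ~y1 is true.
  2. (y1 | ~y3 | ~y5) — ~y5 is true.
  3. (y5 | ~y4) — ~y4 is true.
  4. (~y2 | y3 | ~y1) — ~y1 is true.
  5. (~y5 | y3) — ~y5 is true.
  6. (~y6 | ~y5 | y1) — ~y6 is true.
  7. (y5 | ~y6 | y1) — ~y6 is true.
  8. (~y6 | ~y5) — ~y6 is true.
  9. (~y6 | y2 | ~y5) — y2 is true.
  10. (y2 | y4) — y2 is true.
  11. (y3 | y5 | y2) — y2 is true.
  12. (y4 | ~y3) — ~y3 is true.
  13. (~y1 | y6 | ~y5) — ~y5 is true.
  14. (~y2 | ~y1) — ~y1 is true.
  15. (~y6 | y5 | ~y2) — ~y6 is true.
  16. (y6 | y5 | ~y3) — ~y3 is true.
  17. (y3 | ~y6 | y4) — ~y6 is true.
  18. (y2 | y1) — y2 is true.
  19. (y4 | ~y3 | ~y5) — ~y5 is true.
  20. (~y4 | y2 | y3) — y2 is true.
  21. (~y4 | ~y1) — ~y4 is true.
  22. (~y3 | y5) — ~y3 is true.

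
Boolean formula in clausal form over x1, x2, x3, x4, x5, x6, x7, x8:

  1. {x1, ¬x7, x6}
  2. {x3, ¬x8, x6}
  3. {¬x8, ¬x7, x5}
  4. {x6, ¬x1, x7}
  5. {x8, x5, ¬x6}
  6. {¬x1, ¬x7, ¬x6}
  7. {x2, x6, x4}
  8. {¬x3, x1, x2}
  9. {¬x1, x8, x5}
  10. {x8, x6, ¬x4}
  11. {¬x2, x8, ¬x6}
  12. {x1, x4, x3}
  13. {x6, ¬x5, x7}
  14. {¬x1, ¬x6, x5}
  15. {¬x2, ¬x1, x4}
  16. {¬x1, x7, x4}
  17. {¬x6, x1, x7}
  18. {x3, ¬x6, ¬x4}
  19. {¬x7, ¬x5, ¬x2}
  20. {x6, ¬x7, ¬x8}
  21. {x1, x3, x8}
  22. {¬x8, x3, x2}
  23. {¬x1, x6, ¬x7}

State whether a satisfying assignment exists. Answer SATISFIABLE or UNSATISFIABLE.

SATISFIABLE

Try x1 = False.
Try x2 = True.
Try x3 = True.
The remaining clauses are satisfied by x4 = False, x5 = False, x6 = False, x7 = False, x8 = False.
So x1=F, x2=T, x3=T, x4=F, x5=F, x6=F, x7=F, x8=F is a satisfying assignment.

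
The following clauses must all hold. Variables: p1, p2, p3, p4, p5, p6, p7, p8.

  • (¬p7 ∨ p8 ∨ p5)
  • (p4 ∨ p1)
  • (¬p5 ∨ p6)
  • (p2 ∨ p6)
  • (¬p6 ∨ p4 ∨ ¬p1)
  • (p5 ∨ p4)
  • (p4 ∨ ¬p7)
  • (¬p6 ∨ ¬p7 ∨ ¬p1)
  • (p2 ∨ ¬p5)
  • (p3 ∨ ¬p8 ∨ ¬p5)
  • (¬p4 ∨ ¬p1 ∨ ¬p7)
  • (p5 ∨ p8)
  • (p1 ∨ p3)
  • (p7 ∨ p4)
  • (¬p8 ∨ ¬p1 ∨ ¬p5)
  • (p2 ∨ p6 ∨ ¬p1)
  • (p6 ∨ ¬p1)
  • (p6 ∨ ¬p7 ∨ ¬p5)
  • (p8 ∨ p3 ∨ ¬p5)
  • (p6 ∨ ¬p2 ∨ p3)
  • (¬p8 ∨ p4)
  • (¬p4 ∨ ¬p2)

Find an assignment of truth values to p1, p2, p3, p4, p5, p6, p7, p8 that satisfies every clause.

p1=False, p2=False, p3=True, p4=True, p5=False, p6=True, p7=False, p8=True

Pure literal: p3 appears only positively; assign p3 = True.
Set p1 = False and propagate.
  then p4 is forced to True.
  then p2 is forced to False.
  then p6 is forced to True.
  then p5 is forced to False.
  then p8 is forced to True.
p7 is now unconstrained; take p7 = False.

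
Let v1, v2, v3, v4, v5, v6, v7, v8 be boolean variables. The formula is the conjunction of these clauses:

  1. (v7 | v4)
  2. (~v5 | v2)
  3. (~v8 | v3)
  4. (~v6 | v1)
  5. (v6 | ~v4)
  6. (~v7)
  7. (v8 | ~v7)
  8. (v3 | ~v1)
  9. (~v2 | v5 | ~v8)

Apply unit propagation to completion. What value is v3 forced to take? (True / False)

True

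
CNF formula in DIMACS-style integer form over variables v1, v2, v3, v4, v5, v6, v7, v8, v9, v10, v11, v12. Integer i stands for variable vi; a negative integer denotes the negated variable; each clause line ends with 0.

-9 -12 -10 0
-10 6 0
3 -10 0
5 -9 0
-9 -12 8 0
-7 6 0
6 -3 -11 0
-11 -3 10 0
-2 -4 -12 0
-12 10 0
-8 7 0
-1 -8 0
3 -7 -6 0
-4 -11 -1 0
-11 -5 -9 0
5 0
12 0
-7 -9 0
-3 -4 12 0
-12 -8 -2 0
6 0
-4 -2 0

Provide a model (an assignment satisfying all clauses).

The clause (v5) is unit: v5 must be True.
Unit propagation: (v12) forces v12 = True.
Unit propagation: (v10) forces v10 = True.
The clause (¬v9) is unit: v9 must be False.
Unit propagation: (v6) forces v6 = True.
(v3) is a unit clause, so v3 = True.
v2 occurs only negated in the remaining clauses — set v2 = False.
v4 occurs only negated in the remaining clauses — set v4 = False.
Try v1 = True.
  then v8 is forced to False.
v7, v11 are now unconstrained; take v7 = True, v11 = True.
Every clause has at least one true literal under this assignment.
Check each clause:
  1. (¬v9 ∨ ¬v10 ∨ ¬v12) — ¬v9 is true.
  2. (v6 ∨ ¬v10) — v6 is true.
  3. (v3 ∨ ¬v10) — v3 is true.
  4. (v5 ∨ ¬v9) — v5 is true.
  5. (¬v12 ∨ v8 ∨ ¬v9) — ¬v9 is true.
  6. (v6 ∨ ¬v7) — v6 is true.
  7. (v6 ∨ ¬v11 ∨ ¬v3) — v6 is true.
  8. (v10 ∨ ¬v11 ∨ ¬v3) — v10 is true.
  9. (¬v2 ∨ ¬v12 ∨ ¬v4) — ¬v4 is true.
  10. (v10 ∨ ¬v12) — v10 is true.
  11. (v7 ∨ ¬v8) — ¬v8 is true.
  12. (¬v8 ∨ ¬v1) — ¬v8 is true.
  13. (v3 ∨ ¬v7 ∨ ¬v6) — v3 is true.
  14. (¬v4 ∨ ¬v11 ∨ ¬v1) — ¬v4 is true.
  15. (¬v5 ∨ ¬v9 ∨ ¬v11) — ¬v9 is true.
  16. (v5) — v5 is true.
  17. (v12) — v12 is true.
  18. (¬v7 ∨ ¬v9) — ¬v9 is true.
  19. (¬v3 ∨ v12 ∨ ¬v4) — v12 is true.
  20. (¬v2 ∨ ¬v8 ∨ ¬v12) — ¬v8 is true.
  21. (v6) — v6 is true.
  22. (¬v4 ∨ ¬v2) — ¬v4 is true.

v1=True  v2=False  v3=True  v4=False  v5=True  v6=True  v7=True  v8=False  v9=False  v10=True  v11=True  v12=True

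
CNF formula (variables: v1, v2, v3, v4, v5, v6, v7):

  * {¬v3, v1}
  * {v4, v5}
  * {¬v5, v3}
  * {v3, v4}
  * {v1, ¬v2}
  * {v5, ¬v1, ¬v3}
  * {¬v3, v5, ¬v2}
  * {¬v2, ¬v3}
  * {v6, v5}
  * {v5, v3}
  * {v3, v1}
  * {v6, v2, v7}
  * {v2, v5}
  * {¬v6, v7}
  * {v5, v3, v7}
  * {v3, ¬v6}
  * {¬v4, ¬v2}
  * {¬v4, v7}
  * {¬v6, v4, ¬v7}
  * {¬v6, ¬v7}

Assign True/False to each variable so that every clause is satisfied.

v1 = 1, v2 = 0, v3 = 1, v4 = 0, v5 = 1, v6 = 0, v7 = 1

Check each clause:
  1. {¬v3, v1} — v1 is true.
  2. {v5, v4} — v5 is true.
  3. {v3, ¬v5} — v3 is true.
  4. {v4, v3} — v3 is true.
  5. {v1, ¬v2} — v1 is true.
  6. {¬v1, v5, ¬v3} — v5 is true.
  7. {¬v2, v5, ¬v3} — v5 is true.
  8. {¬v3, ¬v2} — ¬v2 is true.
  9. {v6, v5} — v5 is true.
  10. {v5, v3} — v3 is true.
  11. {v3, v1} — v1 is true.
  12. {v6, v2, v7} — v7 is true.
  13. {v5, v2} — v5 is true.
  14. {¬v6, v7} — ¬v6 is true.
  15. {v3, v7, v5} — v3 is true.
  16. {¬v6, v3} — ¬v6 is true.
  17. {¬v4, ¬v2} — ¬v4 is true.
  18. {¬v4, v7} — ¬v4 is true.
  19. {¬v6, ¬v7, v4} — ¬v6 is true.
  20. {¬v7, ¬v6} — ¬v6 is true.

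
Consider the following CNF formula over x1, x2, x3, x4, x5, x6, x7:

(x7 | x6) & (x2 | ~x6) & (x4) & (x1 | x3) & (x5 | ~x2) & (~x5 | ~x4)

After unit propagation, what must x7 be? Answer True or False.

True

(x4) stands alone — x4 = True.
From (~x4 | ~x5) and x4 = True: x5 = False.
(~x2 | x5) with x5 = False leaves only ~x2, so x2 = False.
From (x2 | ~x6) and x2 = False: x6 = False.
From (x6 | x7) and x6 = False: x7 = True.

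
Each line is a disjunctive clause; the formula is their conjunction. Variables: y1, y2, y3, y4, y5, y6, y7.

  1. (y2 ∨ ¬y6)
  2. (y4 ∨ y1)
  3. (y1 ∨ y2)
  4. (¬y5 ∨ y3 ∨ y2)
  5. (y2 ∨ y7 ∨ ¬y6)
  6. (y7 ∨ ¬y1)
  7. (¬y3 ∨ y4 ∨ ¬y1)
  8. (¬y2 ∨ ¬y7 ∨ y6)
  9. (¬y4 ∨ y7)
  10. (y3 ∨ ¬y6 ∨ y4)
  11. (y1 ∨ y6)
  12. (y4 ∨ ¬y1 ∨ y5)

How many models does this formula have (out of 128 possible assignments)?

11

Split on y1, then y2.
  y1=1, y2=1: remaining (y3,y4,y5,y6,y7) ∈ {(0,1,0,1,1); (0,1,1,1,1); (1,1,0,1,1); (1,1,1,1,1)} — 4.
  y1=1, y2=0: remaining (y3,y4,y5,y6,y7) ∈ {(0,1,0,0,1); (1,1,0,0,1); (1,1,1,0,1)} — 3.
  y1=0, y2=1: remaining (y3,y4,y5,y6,y7) ∈ {(0,1,0,1,1); (0,1,1,1,1); (1,1,0,1,1); (1,1,1,1,1)} — 4.
  y1=0, y2=0: a clause becomes empty — 0.
Total: 4 + 3 + 4 + 0 = 11.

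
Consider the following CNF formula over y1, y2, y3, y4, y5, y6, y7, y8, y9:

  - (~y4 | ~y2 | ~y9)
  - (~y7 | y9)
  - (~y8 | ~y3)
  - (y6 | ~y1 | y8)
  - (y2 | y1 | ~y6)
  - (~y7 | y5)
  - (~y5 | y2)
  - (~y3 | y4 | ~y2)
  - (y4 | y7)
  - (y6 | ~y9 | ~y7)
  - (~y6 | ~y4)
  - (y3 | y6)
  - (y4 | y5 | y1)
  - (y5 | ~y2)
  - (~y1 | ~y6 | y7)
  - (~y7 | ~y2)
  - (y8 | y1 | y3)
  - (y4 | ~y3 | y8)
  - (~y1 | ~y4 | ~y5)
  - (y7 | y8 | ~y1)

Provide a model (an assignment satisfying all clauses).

y1=False, y2=False, y3=True, y4=True, y5=False, y6=False, y7=False, y8=False, y9=True

Set y1 = False and propagate.
Set y2 = False and propagate.
  then y6 is forced to False.
  then y5 is forced to False.
  then y7 is forced to False.
  then y4 is forced to True.
  then y3 is forced to True.
  then y8 is forced to False.
y9 is now unconstrained; take y9 = True.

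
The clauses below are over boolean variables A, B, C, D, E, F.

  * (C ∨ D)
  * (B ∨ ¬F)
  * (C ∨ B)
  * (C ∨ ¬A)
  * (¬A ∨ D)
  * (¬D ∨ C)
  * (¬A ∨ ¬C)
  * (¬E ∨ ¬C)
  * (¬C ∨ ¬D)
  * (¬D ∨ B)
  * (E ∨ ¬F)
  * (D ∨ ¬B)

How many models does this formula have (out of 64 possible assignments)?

Satisfying assignments:
  A=F B=F C=T D=F E=F F=F
That's 1 in total.

1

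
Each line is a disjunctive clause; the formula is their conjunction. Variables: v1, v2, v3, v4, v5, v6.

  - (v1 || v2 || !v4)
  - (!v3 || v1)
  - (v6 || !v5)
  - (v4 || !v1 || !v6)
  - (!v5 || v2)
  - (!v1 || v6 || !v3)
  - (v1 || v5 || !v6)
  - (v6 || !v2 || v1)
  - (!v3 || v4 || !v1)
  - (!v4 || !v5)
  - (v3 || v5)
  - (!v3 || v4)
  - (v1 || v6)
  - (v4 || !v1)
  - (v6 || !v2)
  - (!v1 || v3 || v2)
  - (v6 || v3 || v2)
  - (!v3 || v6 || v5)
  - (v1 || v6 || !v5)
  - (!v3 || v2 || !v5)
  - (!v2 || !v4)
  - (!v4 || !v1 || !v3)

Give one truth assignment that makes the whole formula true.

v1=False  v2=True  v3=False  v4=False  v5=True  v6=True

Branch on v1: take v1 = False.
  then v3 is forced to False.
  then v5 is forced to True.
  then v6 is forced to True.
  then v2 is forced to True.
  then v4 is forced to False.
Every clause has at least one true literal under this assignment.
Check each clause:
  1. (v1 || v2 || !v4) — v2 is true.
  2. (v1 || !v3) — !v3 is true.
  3. (!v5 || v6) — v6 is true.
  4. (v4 || !v1 || !v6) — !v1 is true.
  5. (!v5 || v2) — v2 is true.
  6. (v6 || !v1 || !v3) — !v3 is true.
  7. (!v6 || v1 || v5) — v5 is true.
  8. (!v2 || v6 || v1) — v6 is true.
  9. (!v3 || !v1 || v4) — !v3 is true.
  10. (!v4 || !v5) — !v4 is true.
  11. (v3 || v5) — v5 is true.
  12. (!v3 || v4) — !v3 is true.
  13. (v1 || v6) — v6 is true.
  14. (!v1 || v4) — !v1 is true.
  15. (!v2 || v6) — v6 is true.
  16. (v3 || !v1 || v2) — v2 is true.
  17. (v3 || v6 || v2) — v2 is true.
  18. (v5 || !v3 || v6) — v5 is true.
  19. (v6 || v1 || !v5) — v6 is true.
  20. (!v3 || v2 || !v5) — v2 is true.
  21. (!v2 || !v4) — !v4 is true.
  22. (!v3 || !v1 || !v4) — !v4 is true.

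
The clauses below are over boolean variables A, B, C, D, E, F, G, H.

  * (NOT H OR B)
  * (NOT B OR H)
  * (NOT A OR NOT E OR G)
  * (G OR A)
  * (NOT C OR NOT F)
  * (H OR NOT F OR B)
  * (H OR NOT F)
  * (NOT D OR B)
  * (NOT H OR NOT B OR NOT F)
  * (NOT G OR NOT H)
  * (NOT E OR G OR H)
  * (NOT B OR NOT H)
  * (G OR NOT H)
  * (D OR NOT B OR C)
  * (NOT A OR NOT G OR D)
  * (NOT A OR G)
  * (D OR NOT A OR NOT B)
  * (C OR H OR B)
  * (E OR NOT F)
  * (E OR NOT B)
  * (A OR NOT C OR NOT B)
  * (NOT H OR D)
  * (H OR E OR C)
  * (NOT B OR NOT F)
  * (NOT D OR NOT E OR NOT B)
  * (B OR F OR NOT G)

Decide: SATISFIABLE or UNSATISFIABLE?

UNSATISFIABLE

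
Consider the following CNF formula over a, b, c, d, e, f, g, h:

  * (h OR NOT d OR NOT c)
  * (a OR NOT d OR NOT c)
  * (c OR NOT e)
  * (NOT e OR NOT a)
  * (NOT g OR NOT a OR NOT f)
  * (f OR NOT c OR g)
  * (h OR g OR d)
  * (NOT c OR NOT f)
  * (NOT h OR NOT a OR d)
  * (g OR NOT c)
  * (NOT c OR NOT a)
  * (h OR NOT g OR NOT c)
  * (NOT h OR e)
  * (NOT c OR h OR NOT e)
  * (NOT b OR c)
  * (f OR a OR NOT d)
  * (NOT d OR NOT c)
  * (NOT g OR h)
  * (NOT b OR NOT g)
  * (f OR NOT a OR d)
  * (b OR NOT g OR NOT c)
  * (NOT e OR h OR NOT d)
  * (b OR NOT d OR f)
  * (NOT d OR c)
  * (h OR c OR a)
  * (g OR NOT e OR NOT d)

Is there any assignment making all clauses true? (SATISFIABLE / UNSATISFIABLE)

c = True:
  propagation gives f=False, g=True, a=False, d=False; an empty clause results — contradiction.
c = False:
  propagation gives e=False, h=False, b=False, g=False; an empty clause results — contradiction.
Every branch closes, so no satisfying assignment exists.

UNSATISFIABLE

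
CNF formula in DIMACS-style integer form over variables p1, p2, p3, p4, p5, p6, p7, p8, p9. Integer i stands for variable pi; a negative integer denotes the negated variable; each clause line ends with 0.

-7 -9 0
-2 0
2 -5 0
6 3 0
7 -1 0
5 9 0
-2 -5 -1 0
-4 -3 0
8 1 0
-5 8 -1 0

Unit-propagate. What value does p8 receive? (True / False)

(~p2) stands alone — p2 = False.
(~p5 \/ p2): since p2 = False, the clause reduces to (~p5). p5 = False.
(p9 \/ p5) with p5 = False leaves only p9, so p9 = True.
From (~p7 \/ ~p9) and p9 = True: p7 = False.
From (p7 \/ ~p1) and p7 = False: p1 = False.
(p8 \/ p1) with p1 = False leaves only p8, so p8 = True.

True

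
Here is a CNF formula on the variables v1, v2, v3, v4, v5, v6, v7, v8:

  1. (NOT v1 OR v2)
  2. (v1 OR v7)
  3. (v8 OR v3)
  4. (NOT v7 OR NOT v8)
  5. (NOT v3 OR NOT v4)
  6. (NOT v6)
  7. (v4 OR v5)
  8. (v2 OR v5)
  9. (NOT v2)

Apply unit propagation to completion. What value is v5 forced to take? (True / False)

True

(NOT v6) is a unit clause: v6 = False.
(NOT v2) stands alone — v2 = False.
In (NOT v1 OR v2), v2 is now false; NOT v1 must hold, so v1 = False.
(v7 OR v1): since v1 = False, the clause reduces to (v7). v7 = True.
(NOT v8 OR NOT v7): since v7 = True, the clause reduces to (NOT v8). v8 = False.
(v3 OR v8) with v8 = False leaves only v3, so v3 = True.
From (NOT v4 OR NOT v3) and v3 = True: v4 = False.
(v5 OR v4): since v4 = False, the clause reduces to (v5). v5 = True.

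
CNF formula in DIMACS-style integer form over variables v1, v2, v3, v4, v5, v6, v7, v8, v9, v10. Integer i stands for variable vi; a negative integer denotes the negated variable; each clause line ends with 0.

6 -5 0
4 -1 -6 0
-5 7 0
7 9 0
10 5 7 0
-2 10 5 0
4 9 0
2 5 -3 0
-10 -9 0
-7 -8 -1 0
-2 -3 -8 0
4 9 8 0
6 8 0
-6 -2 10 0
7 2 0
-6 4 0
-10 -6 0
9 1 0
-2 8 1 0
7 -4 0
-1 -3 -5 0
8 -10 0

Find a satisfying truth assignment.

v1 = T, v2 = F, v3 = F, v4 = T, v5 = T, v6 = T, v7 = T, v8 = F, v9 = F, v10 = F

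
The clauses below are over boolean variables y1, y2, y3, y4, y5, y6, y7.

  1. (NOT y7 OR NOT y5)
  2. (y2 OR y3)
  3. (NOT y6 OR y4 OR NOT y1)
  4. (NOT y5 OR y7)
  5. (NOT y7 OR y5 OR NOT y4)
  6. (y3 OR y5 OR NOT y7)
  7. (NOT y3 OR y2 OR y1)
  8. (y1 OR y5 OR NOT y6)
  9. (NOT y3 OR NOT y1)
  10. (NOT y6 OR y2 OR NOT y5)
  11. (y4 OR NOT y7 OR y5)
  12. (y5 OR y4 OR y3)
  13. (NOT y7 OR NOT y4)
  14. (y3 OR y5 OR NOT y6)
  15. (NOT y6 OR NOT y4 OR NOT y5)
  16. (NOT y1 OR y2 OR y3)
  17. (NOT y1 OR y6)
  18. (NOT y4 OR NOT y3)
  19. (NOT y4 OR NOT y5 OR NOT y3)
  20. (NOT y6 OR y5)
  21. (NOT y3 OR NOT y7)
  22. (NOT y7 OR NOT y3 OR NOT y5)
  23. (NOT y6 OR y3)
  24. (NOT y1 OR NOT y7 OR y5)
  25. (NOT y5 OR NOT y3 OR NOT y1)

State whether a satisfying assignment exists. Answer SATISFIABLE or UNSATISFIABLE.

SATISFIABLE

Pure literal: y2 appears only positively; assign y2 = True.
Set y1 = False and propagate.
Set y3 = False and propagate.
  then y6 is forced to False.
Try y4 = True.
  then y7 is forced to False.
  then y5 is forced to False.
So y1=F  y2=T  y3=F  y4=T  y5=F  y6=F  y7=F is a satisfying assignment.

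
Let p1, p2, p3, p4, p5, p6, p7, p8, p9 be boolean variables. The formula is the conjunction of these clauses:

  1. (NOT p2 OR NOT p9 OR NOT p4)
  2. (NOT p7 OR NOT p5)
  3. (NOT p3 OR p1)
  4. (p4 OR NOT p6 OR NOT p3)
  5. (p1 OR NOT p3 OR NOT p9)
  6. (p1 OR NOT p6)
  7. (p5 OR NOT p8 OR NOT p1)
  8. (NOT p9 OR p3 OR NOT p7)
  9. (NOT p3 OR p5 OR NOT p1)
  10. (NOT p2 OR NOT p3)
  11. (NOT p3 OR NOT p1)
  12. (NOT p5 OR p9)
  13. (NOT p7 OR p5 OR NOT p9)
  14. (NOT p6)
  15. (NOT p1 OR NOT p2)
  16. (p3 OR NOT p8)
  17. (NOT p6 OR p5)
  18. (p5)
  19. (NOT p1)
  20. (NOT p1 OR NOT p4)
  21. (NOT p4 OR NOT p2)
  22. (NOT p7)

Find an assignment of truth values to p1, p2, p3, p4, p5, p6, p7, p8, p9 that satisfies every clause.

p1 = 0  p2 = 1  p3 = 0  p4 = 0  p5 = 1  p6 = 0  p7 = 0  p8 = 0  p9 = 1

Check each clause:
  1. (NOT p4 OR NOT p2 OR NOT p9) — NOT p4 is true.
  2. (NOT p7 OR NOT p5) — NOT p7 is true.
  3. (p1 OR NOT p3) — NOT p3 is true.
  4. (NOT p3 OR p4 OR NOT p6) — NOT p6 is true.
  5. (NOT p3 OR NOT p9 OR p1) — NOT p3 is true.
  6. (NOT p6 OR p1) — NOT p6 is true.
  7. (NOT p1 OR p5 OR NOT p8) — NOT p8 is true.
  8. (NOT p7 OR NOT p9 OR p3) — NOT p7 is true.
  9. (p5 OR NOT p1 OR NOT p3) — NOT p3 is true.
  10. (NOT p3 OR NOT p2) — NOT p3 is true.
  11. (NOT p3 OR NOT p1) — NOT p3 is true.
  12. (NOT p5 OR p9) — p9 is true.
  13. (p5 OR NOT p7 OR NOT p9) — NOT p7 is true.
  14. (NOT p6) — NOT p6 is true.
  15. (NOT p1 OR NOT p2) — NOT p1 is true.
  16. (p3 OR NOT p8) — NOT p8 is true.
  17. (p5 OR NOT p6) — NOT p6 is true.
  18. (p5) — p5 is true.
  19. (NOT p1) — NOT p1 is true.
  20. (NOT p4 OR NOT p1) — NOT p4 is true.
  21. (NOT p2 OR NOT p4) — NOT p4 is true.
  22. (NOT p7) — NOT p7 is true.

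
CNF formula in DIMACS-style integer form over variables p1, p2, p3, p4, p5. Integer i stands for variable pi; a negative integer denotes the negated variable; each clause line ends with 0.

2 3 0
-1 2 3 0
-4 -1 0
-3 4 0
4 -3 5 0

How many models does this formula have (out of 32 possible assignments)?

10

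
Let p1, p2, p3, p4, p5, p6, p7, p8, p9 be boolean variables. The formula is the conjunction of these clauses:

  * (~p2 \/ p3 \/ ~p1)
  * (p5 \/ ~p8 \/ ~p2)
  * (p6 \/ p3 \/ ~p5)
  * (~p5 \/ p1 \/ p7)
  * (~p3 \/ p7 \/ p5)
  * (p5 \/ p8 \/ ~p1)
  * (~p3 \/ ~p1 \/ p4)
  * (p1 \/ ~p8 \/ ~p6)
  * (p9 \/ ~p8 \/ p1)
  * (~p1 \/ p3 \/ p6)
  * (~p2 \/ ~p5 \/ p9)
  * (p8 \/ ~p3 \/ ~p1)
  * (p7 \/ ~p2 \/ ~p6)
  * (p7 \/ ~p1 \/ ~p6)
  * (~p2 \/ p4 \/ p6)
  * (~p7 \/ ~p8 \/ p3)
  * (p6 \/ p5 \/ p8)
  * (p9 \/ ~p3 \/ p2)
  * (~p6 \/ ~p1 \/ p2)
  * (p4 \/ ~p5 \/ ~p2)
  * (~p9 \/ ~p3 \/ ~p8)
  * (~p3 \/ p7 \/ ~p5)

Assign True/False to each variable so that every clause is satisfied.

p1=0, p2=0, p3=1, p4=1, p5=1, p6=1, p7=1, p8=0, p9=1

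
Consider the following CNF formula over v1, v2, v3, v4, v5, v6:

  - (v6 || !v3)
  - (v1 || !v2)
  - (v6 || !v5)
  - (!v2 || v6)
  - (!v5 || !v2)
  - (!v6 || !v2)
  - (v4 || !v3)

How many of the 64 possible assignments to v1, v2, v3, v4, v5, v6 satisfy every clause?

Split on v2, then v6.
  v2=T, v6=T: a clause becomes empty — 0.
  v2=T, v6=F: a clause becomes empty — 0.
  v2=F, v6=T: v1, v5 free; 3 ways for (v3,v4) × 2^2 = 12.
  v2=F, v6=F: remaining (v1,v3,v4,v5) ∈ {(F,F,F,F); (F,F,T,F); (T,F,F,F); (T,F,T,F)} — 4.
Total: 0 + 0 + 12 + 4 = 16.

16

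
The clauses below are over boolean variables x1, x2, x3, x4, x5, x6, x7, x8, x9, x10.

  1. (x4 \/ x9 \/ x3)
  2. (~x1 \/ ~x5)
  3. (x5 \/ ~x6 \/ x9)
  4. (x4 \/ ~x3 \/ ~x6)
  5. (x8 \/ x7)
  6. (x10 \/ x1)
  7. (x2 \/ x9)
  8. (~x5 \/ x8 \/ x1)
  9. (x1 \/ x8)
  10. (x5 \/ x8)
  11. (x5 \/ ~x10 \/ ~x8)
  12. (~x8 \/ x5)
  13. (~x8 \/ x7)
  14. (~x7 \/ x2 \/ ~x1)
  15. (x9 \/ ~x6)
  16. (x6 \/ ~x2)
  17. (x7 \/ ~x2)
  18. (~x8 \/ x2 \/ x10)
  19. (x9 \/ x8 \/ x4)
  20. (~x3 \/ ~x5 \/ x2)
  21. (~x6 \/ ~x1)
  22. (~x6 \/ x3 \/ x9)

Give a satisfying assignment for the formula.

x1=False, x2=True, x3=True, x4=True, x5=True, x6=True, x7=True, x8=True, x9=True, x10=True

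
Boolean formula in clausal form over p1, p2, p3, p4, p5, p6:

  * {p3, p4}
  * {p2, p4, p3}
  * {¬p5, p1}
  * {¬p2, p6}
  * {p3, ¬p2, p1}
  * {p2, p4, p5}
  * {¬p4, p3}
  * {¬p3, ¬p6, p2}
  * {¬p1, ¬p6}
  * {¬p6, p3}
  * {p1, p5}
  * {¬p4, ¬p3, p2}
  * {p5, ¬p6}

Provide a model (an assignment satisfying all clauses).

p1 = T  p2 = F  p3 = T  p4 = F  p5 = T  p6 = F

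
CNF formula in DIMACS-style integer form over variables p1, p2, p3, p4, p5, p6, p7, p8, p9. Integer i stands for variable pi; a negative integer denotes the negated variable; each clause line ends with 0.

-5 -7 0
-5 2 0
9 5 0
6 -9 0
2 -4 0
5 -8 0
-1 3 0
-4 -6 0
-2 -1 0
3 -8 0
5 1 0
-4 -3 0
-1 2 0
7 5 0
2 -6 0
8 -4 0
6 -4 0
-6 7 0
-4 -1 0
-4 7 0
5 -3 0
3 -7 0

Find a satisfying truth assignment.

p4 occurs only negated in the remaining clauses — set p4 = False.
Try p1 = False.
  then p5 is forced to True.
  then p7 is forced to False.
  then p2 is forced to True.
  then p6 is forced to False.
  then p9 is forced to False.
Branch on p3: take p3 = False.
  then p8 is forced to False.
Every clause has at least one true literal under this assignment.

p1=F, p2=T, p3=F, p4=F, p5=T, p6=F, p7=F, p8=F, p9=F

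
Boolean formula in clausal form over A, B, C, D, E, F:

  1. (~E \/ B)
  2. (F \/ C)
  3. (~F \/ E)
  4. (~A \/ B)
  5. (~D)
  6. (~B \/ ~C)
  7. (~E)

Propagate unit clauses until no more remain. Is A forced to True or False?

False

(~D) stands alone — D = False.
(~E) stands alone — E = False.
From (~F \/ E) and E = False: F = False.
(F \/ C) with F = False leaves only C, so C = True.
(~C \/ ~B) with C = True leaves only ~B, so B = False.
(B \/ ~A): since B = False, the clause reduces to (~A). A = False.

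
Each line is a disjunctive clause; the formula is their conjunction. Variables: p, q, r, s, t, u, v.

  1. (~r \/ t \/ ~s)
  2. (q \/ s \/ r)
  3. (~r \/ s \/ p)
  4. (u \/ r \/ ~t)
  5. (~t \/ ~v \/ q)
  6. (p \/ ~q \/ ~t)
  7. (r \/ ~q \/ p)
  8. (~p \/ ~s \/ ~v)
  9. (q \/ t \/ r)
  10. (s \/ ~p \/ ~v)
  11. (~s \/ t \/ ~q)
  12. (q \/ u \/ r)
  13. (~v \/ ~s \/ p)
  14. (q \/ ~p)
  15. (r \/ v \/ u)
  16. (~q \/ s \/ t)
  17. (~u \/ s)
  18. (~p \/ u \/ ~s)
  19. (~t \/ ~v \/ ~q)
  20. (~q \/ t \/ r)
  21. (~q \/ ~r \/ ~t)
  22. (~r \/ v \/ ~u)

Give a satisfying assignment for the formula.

Try p = False.
Try q = False.
For the remaining variables, r = True, s = True, t = True, u = False, v = False works.
Check each clause:
  1. (t \/ ~r \/ ~s) — t is true.
  2. (r \/ s \/ q) — r is true.
  3. (s \/ p \/ ~r) — s is true.
  4. (u \/ r \/ ~t) — r is true.
  5. (~t \/ q \/ ~v) — ~v is true.
  6. (p \/ ~t \/ ~q) — ~q is true.
  7. (r \/ ~q \/ p) — r is true.
  8. (~p \/ ~s \/ ~v) — ~v is true.
  9. (r \/ q \/ t) — r is true.
  10. (s \/ ~p \/ ~v) — ~v is true.
  11. (~q \/ t \/ ~s) — t is true.
  12. (q \/ u \/ r) — r is true.
  13. (~v \/ p \/ ~s) — ~v is true.
  14. (q \/ ~p) — ~p is true.
  15. (u \/ v \/ r) — r is true.
  16. (t \/ s \/ ~q) — s is true.
  17. (s \/ ~u) — ~u is true.
  18. (~p \/ u \/ ~s) — ~p is true.
  19. (~v \/ ~t \/ ~q) — ~v is true.
  20. (t \/ ~q \/ r) — r is true.
  21. (~q \/ ~r \/ ~t) — ~q is true.
  22. (~u \/ ~r \/ v) — ~u is true.

p=0, q=0, r=1, s=1, t=1, u=0, v=0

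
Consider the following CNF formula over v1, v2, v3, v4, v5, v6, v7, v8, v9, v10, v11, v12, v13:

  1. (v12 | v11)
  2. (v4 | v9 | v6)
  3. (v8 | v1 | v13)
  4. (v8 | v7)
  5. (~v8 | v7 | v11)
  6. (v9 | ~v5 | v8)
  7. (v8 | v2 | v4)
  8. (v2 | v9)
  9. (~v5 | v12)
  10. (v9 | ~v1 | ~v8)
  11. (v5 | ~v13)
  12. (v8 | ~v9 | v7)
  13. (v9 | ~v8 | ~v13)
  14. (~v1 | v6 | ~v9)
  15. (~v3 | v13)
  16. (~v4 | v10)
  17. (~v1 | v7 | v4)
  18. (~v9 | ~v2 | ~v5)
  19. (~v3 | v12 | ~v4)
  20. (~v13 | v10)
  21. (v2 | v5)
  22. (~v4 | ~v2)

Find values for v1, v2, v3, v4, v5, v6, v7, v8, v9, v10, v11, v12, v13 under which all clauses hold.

v1=F, v2=F, v3=T, v4=F, v5=T, v6=F, v7=T, v8=T, v9=T, v10=T, v11=T, v12=T, v13=T

v7 occurs only positively in the remaining clauses — set v7 = True.
Pure literal: v10 appears only positively; assign v10 = True.
Set v1 = False and propagate.
Branch on v2: take v2 = False.
  then v9 is forced to True.
  then v5 is forced to True.
  then v12 is forced to True.
Set v3 = True and propagate.
  then v13 is forced to True.
The remaining clauses are satisfied by v4 = False, v6 = False, v8 = True, v11 = True.
Check each clause:
  1. (v11 | v12) — v11 is true.
  2. (v9 | v6 | v4) — v9 is true.
  3. (v8 | v13 | v1) — v8 is true.
  4. (v7 | v8) — v8 is true.
  5. (~v8 | v11 | v7) — v11 is true.
  6. (v9 | ~v5 | v8) — v8 is true.
  7. (v8 | v4 | v2) — v8 is true.
  8. (v9 | v2) — v9 is true.
  9. (v12 | ~v5) — v12 is true.
  10. (~v1 | ~v8 | v9) — v9 is true.
  11. (v5 | ~v13) — v5 is true.
  12. (v8 | v7 | ~v9) — v8 is true.
  13. (~v13 | v9 | ~v8) — v9 is true.
  14. (v6 | ~v9 | ~v1) — ~v1 is true.
  15. (~v3 | v13) — v13 is true.
  16. (v10 | ~v4) — v10 is true.
  17. (~v1 | v7 | v4) — ~v1 is true.
  18. (~v5 | ~v9 | ~v2) — ~v2 is true.
  19. (v12 | ~v4 | ~v3) — ~v4 is true.
  20. (v10 | ~v13) — v10 is true.
  21. (v2 | v5) — v5 is true.
  22. (~v2 | ~v4) — ~v4 is true.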